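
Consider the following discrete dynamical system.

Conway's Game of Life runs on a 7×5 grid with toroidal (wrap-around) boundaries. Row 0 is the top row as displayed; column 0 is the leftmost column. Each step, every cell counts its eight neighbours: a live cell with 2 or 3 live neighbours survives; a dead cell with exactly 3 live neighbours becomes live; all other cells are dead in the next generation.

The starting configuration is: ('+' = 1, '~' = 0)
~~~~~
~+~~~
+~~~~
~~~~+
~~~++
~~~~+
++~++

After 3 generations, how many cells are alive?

15

[0] ~~~~~
~+~~~
+~~~~
~~~~+
~~~++
~~~~+
++~++
[1] ~++~+
~~~~~
+~~~~
+~~++
+~~++
~~+~~
+~~++
[2] ~++~+
++~~~
+~~~~
~+~+~
+++~~
~++~~
+~~~+
[3] ~~+++
~~+~+
+~+~+
~~~~+
+~~+~
~~+++
~~~~+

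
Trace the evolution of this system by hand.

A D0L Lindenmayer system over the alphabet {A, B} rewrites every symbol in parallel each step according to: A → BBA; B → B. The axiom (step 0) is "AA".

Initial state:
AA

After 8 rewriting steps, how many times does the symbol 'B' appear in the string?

[0] AA
[1] BBABBA
[2] BBBBABBBBA
[3] BBBBBBABBBBBBA
[4] BBBBBBBBABBBBBBBBA
[5] BBBBBBBBBBABBBBBBBBBBA
[6] BBBBBBBBBBBBABBBBBBBBBBBBA
[7] BBBBBBBBBBBBBBABBBBBBBBBBBBBBA
[8] BBBBBBBBBBBBBBBBABBBBBBBBBBBBBBBBA

32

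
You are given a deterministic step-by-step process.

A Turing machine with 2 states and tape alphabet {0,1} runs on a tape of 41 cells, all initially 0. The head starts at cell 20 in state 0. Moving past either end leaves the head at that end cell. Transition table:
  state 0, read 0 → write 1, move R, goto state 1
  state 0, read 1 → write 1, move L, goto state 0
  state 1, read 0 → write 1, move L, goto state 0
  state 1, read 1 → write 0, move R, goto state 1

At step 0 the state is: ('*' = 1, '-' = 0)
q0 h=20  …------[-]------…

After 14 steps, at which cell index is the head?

24

[0] q0 h=20  …------[-]------…
[1] q1 h=21  …-----*[-]------…
[2] q0 h=20  …------[*]*-----…
[3] q0 h=19  …------[-]**----…
[4] q1 h=20  …-----*[*]*-----…
[5] q1 h=21  …----*-[*]------…
[6] q1 h=22  …---*--[-]------…
[7] q0 h=21  …----*-[-]*-----…
[8] q1 h=22  …---*-*[*]------…
[9] q1 h=23  …--*-*-[-]------…
[10] q0 h=22  …---*-*[-]*-----…
[11] q1 h=23  …--*-**[*]------…
[12] q1 h=24  …-*-**-[-]------…
[13] q0 h=23  …--*-**[-]*-----…
[14] q1 h=24  …-*-***[*]------…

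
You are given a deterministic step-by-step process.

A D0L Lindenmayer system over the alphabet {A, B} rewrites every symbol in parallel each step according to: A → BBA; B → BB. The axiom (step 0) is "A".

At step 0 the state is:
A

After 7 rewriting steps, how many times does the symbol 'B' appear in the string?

254

step 0: A
step 1: BBA
step 2: BBBBBBA
step 3: BBBBBBBBBBBBBBA
step 4: BBBBBBBBBBBBBBBBBBBBBBBBBBBBBBA
step 5: BBBBBBBBBBBBBBBBBBBBBBBBBBBBBBBBBBBBBBBBBBBBBBBBBBBBBBBBBBBBBBA
step 6: BBBBBBBBBBBBBBBBBBBBBBBBBBBBBBBBBBBBBBBBBBBBBBBBBBBBBBBBBB…BBBBBBBBBBBBBBBBBBBBBBBBBBBBBBBBBBBBBBBBBBBBBBBBBBBBBBBBBA  (len 127)
step 7: BBBBBBBBBBBBBBBBBBBBBBBBBBBBBBBBBBBBBBBBBBBBBBBBBBBBBBBBBB…BBBBBBBBBBBBBBBBBBBBBBBBBBBBBBBBBBBBBBBBBBBBBBBBBBBBBBBBBA  (len 255)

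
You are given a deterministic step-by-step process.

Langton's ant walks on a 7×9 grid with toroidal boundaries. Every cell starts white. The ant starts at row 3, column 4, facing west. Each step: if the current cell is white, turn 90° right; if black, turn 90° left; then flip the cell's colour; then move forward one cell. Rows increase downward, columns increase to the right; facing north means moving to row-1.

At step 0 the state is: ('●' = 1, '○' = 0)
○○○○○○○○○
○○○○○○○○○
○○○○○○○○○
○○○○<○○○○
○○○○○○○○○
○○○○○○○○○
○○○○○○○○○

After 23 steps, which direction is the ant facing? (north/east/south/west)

north

step 0: ○○○○○○○○○
○○○○○○○○○
○○○○○○○○○
○○○○<○○○○
○○○○○○○○○
○○○○○○○○○
○○○○○○○○○
step 1: ○○○○○○○○○
○○○○○○○○○
○○○○^○○○○
○○○○●○○○○
○○○○○○○○○
○○○○○○○○○
○○○○○○○○○
step 2: ○○○○○○○○○
○○○○○○○○○
○○○○●>○○○
○○○○●○○○○
○○○○○○○○○
○○○○○○○○○
○○○○○○○○○
step 3: ○○○○○○○○○
○○○○○○○○○
○○○○●●○○○
○○○○●v○○○
○○○○○○○○○
○○○○○○○○○
○○○○○○○○○
step 4: ○○○○○○○○○
○○○○○○○○○
○○○○●●○○○
○○○○<●○○○
○○○○○○○○○
○○○○○○○○○
○○○○○○○○○
step 5: ○○○○○○○○○
○○○○○○○○○
○○○○●●○○○
○○○○○●○○○
○○○○v○○○○
○○○○○○○○○
○○○○○○○○○
step 6: ○○○○○○○○○
○○○○○○○○○
○○○○●●○○○
○○○○○●○○○
○○○<●○○○○
○○○○○○○○○
○○○○○○○○○
step 7: ○○○○○○○○○
○○○○○○○○○
○○○○●●○○○
○○○^○●○○○
○○○●●○○○○
○○○○○○○○○
○○○○○○○○○
step 8: ○○○○○○○○○
○○○○○○○○○
○○○○●●○○○
○○○●>●○○○
○○○●●○○○○
○○○○○○○○○
○○○○○○○○○
step 9: ○○○○○○○○○
○○○○○○○○○
○○○○●●○○○
○○○●●●○○○
○○○●v○○○○
○○○○○○○○○
○○○○○○○○○
step 10: ○○○○○○○○○
○○○○○○○○○
○○○○●●○○○
○○○●●●○○○
○○○●○>○○○
○○○○○○○○○
○○○○○○○○○
step 11: ○○○○○○○○○
○○○○○○○○○
○○○○●●○○○
○○○●●●○○○
○○○●○●○○○
○○○○○v○○○
○○○○○○○○○
step 12: ○○○○○○○○○
○○○○○○○○○
○○○○●●○○○
○○○●●●○○○
○○○●○●○○○
○○○○<●○○○
○○○○○○○○○
step 13: ○○○○○○○○○
○○○○○○○○○
○○○○●●○○○
○○○●●●○○○
○○○●^●○○○
○○○○●●○○○
○○○○○○○○○
step 14: ○○○○○○○○○
○○○○○○○○○
○○○○●●○○○
○○○●●●○○○
○○○●●>○○○
○○○○●●○○○
○○○○○○○○○
step 15: ○○○○○○○○○
○○○○○○○○○
○○○○●●○○○
○○○●●^○○○
○○○●●○○○○
○○○○●●○○○
○○○○○○○○○
step 16: ○○○○○○○○○
○○○○○○○○○
○○○○●●○○○
○○○●<○○○○
○○○●●○○○○
○○○○●●○○○
○○○○○○○○○
step 17: ○○○○○○○○○
○○○○○○○○○
○○○○●●○○○
○○○●○○○○○
○○○●v○○○○
○○○○●●○○○
○○○○○○○○○
step 18: ○○○○○○○○○
○○○○○○○○○
○○○○●●○○○
○○○●○○○○○
○○○●○>○○○
○○○○●●○○○
○○○○○○○○○
step 19: ○○○○○○○○○
○○○○○○○○○
○○○○●●○○○
○○○●○○○○○
○○○●○●○○○
○○○○●v○○○
○○○○○○○○○
step 20: ○○○○○○○○○
○○○○○○○○○
○○○○●●○○○
○○○●○○○○○
○○○●○●○○○
○○○○●○>○○
○○○○○○○○○
step 21: ○○○○○○○○○
○○○○○○○○○
○○○○●●○○○
○○○●○○○○○
○○○●○●○○○
○○○○●○●○○
○○○○○○v○○
step 22: ○○○○○○○○○
○○○○○○○○○
○○○○●●○○○
○○○●○○○○○
○○○●○●○○○
○○○○●○●○○
○○○○○<●○○
step 23: ○○○○○○○○○
○○○○○○○○○
○○○○●●○○○
○○○●○○○○○
○○○●○●○○○
○○○○●^●○○
○○○○○●●○○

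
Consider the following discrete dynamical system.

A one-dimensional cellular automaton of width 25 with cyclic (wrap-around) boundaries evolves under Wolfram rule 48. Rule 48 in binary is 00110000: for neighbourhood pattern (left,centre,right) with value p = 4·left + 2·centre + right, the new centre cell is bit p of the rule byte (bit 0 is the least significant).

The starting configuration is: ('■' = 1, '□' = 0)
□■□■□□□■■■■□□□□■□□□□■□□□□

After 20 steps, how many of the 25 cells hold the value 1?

gen 0: □■□■□□□■■■■□□□□■□□□□■□□□□
gen 1: □□■□■□□□□□□■□□□□■□□□□■□□□
gen 2: □□□■□■□□□□□□■□□□□■□□□□■□□
gen 3: □□□□■□■□□□□□□■□□□□■□□□□■□
gen 4: □□□□□■□■□□□□□□■□□□□■□□□□■
gen 5: ■□□□□□■□■□□□□□□■□□□□■□□□□
gen 6: □■□□□□□■□■□□□□□□■□□□□■□□□
gen 7: □□■□□□□□■□■□□□□□□■□□□□■□□
gen 8: □□□■□□□□□■□■□□□□□□■□□□□■□
gen 9: □□□□■□□□□□■□■□□□□□□■□□□□■
gen 10: ■□□□□■□□□□□■□■□□□□□□■□□□□
gen 11: □■□□□□■□□□□□■□■□□□□□□■□□□
gen 12: □□■□□□□■□□□□□■□■□□□□□□■□□
gen 13: □□□■□□□□■□□□□□■□■□□□□□□■□
gen 14: □□□□■□□□□■□□□□□■□■□□□□□□■
gen 15: ■□□□□■□□□□■□□□□□■□■□□□□□□
gen 16: □■□□□□■□□□□■□□□□□■□■□□□□□
gen 17: □□■□□□□■□□□□■□□□□□■□■□□□□
gen 18: □□□■□□□□■□□□□■□□□□□■□■□□□
gen 19: □□□□■□□□□■□□□□■□□□□□■□■□□
gen 20: □□□□□■□□□□■□□□□■□□□□□■□■□

5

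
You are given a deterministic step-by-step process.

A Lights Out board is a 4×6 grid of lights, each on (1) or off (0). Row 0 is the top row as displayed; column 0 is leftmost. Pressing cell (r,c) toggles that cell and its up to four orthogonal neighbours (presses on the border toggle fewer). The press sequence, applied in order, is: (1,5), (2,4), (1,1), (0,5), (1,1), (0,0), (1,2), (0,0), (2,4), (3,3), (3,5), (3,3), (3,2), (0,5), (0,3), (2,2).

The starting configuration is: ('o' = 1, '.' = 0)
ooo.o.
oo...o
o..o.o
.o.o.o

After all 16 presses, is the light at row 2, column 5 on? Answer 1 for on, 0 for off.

gen 0: ooo.o.
oo...o
o..o.o
.o.o.o
gen 1: ooo.oo
oo..o.
o..o..
.o.o.o
gen 2: ooo.oo
oo....
o...oo
.o.ooo
gen 3: o.o.oo
..o...
oo..oo
.o.ooo
gen 4: o.o...
..o..o
oo..oo
.o.ooo
gen 5: ooo...
oo...o
o...oo
.o.ooo
gen 6: ..o...
.o...o
o...oo
.o.ooo
gen 7: ......
..oo.o
o.o.oo
.o.ooo
gen 8: oo....
o.oo.o
o.o.oo
.o.ooo
gen 9: oo....
o.oooo
o.oo..
.o.o.o
gen 10: oo....
o.oooo
o.o...
.oo.oo
gen 11: oo....
o.oooo
o.o..o
.oo...
gen 12: oo....
o.oooo
o.oo.o
.o.oo.
gen 13: oo....
o.oooo
o..o.o
..o.o.
gen 14: oo..oo
o.ooo.
o..o.o
..o.o.
gen 15: oooo.o
o.o.o.
o..o.o
..o.o.
gen 16: oooo.o
o...o.
ooo..o
....o.

1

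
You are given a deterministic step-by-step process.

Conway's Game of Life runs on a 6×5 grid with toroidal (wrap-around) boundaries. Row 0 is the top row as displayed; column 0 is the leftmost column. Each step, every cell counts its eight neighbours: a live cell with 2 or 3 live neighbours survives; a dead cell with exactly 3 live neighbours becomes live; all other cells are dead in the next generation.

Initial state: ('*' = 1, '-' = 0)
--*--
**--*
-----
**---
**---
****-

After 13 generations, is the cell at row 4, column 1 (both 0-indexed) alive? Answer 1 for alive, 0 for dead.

step 0: --*--
**--*
-----
**---
**---
****-
step 1: -----
**---
----*
**---
-----
*--**
step 2: -*---
*----
----*
*----
-*---
----*
step 3: *----
*----
*---*
*----
*----
*----
step 4: **--*
**---
**--*
**---
**--*
**--*
step 5: --*--
--*--
--*-*
--*--
--*--
--**-
step 6: -**--
-**--
-**--
-**--
-**--
-***-
step 7: *----
*--*-
*--*-
*--*-
*----
*--*-
step 8: **---
**---
****-
**---
**---
**---
step 9: --*-*
-----
-----
-----
--*-*
--*-*
step 10: -----
-----
-----
-----
-----
***-*
step 11: **---
-----
-----
-----
**---
**---
step 12: **---
-----
-----
-----
**---
--*-*
step 13: **---
-----
-----
-----
**---
--*-*

1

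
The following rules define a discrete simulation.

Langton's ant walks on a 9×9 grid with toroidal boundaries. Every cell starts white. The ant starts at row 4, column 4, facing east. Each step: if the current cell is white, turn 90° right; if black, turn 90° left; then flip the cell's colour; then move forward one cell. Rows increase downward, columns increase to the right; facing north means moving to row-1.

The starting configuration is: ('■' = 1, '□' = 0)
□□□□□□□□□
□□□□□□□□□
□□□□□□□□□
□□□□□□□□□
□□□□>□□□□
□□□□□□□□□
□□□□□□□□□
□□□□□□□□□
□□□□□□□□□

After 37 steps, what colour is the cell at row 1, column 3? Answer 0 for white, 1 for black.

1

k=0  □□□□□□□□□
□□□□□□□□□
□□□□□□□□□
□□□□□□□□□
□□□□>□□□□
□□□□□□□□□
□□□□□□□□□
□□□□□□□□□
□□□□□□□□□
k=1  □□□□□□□□□
□□□□□□□□□
□□□□□□□□□
□□□□□□□□□
□□□□■□□□□
□□□□v□□□□
□□□□□□□□□
□□□□□□□□□
□□□□□□□□□
k=2  □□□□□□□□□
□□□□□□□□□
□□□□□□□□□
□□□□□□□□□
□□□□■□□□□
□□□<■□□□□
□□□□□□□□□
□□□□□□□□□
□□□□□□□□□
k=3  □□□□□□□□□
□□□□□□□□□
□□□□□□□□□
□□□□□□□□□
□□□^■□□□□
□□□■■□□□□
□□□□□□□□□
□□□□□□□□□
□□□□□□□□□
k=4  □□□□□□□□□
□□□□□□□□□
□□□□□□□□□
□□□□□□□□□
□□□■>□□□□
□□□■■□□□□
□□□□□□□□□
□□□□□□□□□
□□□□□□□□□
k=5  □□□□□□□□□
□□□□□□□□□
□□□□□□□□□
□□□□^□□□□
□□□■□□□□□
□□□■■□□□□
□□□□□□□□□
□□□□□□□□□
□□□□□□□□□
k=6  □□□□□□□□□
□□□□□□□□□
□□□□□□□□□
□□□□■>□□□
□□□■□□□□□
□□□■■□□□□
□□□□□□□□□
□□□□□□□□□
□□□□□□□□□
k=7  □□□□□□□□□
□□□□□□□□□
□□□□□□□□□
□□□□■■□□□
□□□■□v□□□
□□□■■□□□□
□□□□□□□□□
□□□□□□□□□
□□□□□□□□□
k=8  □□□□□□□□□
□□□□□□□□□
□□□□□□□□□
□□□□■■□□□
□□□■<■□□□
□□□■■□□□□
□□□□□□□□□
□□□□□□□□□
□□□□□□□□□
k=9  □□□□□□□□□
□□□□□□□□□
□□□□□□□□□
□□□□^■□□□
□□□■■■□□□
□□□■■□□□□
□□□□□□□□□
□□□□□□□□□
□□□□□□□□□
k=10  □□□□□□□□□
□□□□□□□□□
□□□□□□□□□
□□□<□■□□□
□□□■■■□□□
□□□■■□□□□
□□□□□□□□□
□□□□□□□□□
□□□□□□□□□
k=11  □□□□□□□□□
□□□□□□□□□
□□□^□□□□□
□□□■□■□□□
□□□■■■□□□
□□□■■□□□□
□□□□□□□□□
□□□□□□□□□
□□□□□□□□□
k=12  □□□□□□□□□
□□□□□□□□□
□□□■>□□□□
□□□■□■□□□
□□□■■■□□□
□□□■■□□□□
□□□□□□□□□
□□□□□□□□□
□□□□□□□□□
k=13  □□□□□□□□□
□□□□□□□□□
□□□■■□□□□
□□□■v■□□□
□□□■■■□□□
□□□■■□□□□
□□□□□□□□□
□□□□□□□□□
□□□□□□□□□
k=14  □□□□□□□□□
□□□□□□□□□
□□□■■□□□□
□□□<■■□□□
□□□■■■□□□
□□□■■□□□□
□□□□□□□□□
□□□□□□□□□
□□□□□□□□□
k=15  □□□□□□□□□
□□□□□□□□□
□□□■■□□□□
□□□□■■□□□
□□□v■■□□□
□□□■■□□□□
□□□□□□□□□
□□□□□□□□□
□□□□□□□□□
k=16  □□□□□□□□□
□□□□□□□□□
□□□■■□□□□
□□□□■■□□□
□□□□>■□□□
□□□■■□□□□
□□□□□□□□□
□□□□□□□□□
□□□□□□□□□
k=17  □□□□□□□□□
□□□□□□□□□
□□□■■□□□□
□□□□^■□□□
□□□□□■□□□
□□□■■□□□□
□□□□□□□□□
□□□□□□□□□
□□□□□□□□□
k=18  □□□□□□□□□
□□□□□□□□□
□□□■■□□□□
□□□<□■□□□
□□□□□■□□□
□□□■■□□□□
□□□□□□□□□
□□□□□□□□□
□□□□□□□□□
k=19  □□□□□□□□□
□□□□□□□□□
□□□^■□□□□
□□□■□■□□□
□□□□□■□□□
□□□■■□□□□
□□□□□□□□□
□□□□□□□□□
□□□□□□□□□
k=20  □□□□□□□□□
□□□□□□□□□
□□<□■□□□□
□□□■□■□□□
□□□□□■□□□
□□□■■□□□□
□□□□□□□□□
□□□□□□□□□
□□□□□□□□□
k=21  □□□□□□□□□
□□^□□□□□□
□□■□■□□□□
□□□■□■□□□
□□□□□■□□□
□□□■■□□□□
□□□□□□□□□
□□□□□□□□□
□□□□□□□□□
k=22  □□□□□□□□□
□□■>□□□□□
□□■□■□□□□
□□□■□■□□□
□□□□□■□□□
□□□■■□□□□
□□□□□□□□□
□□□□□□□□□
□□□□□□□□□
k=23  □□□□□□□□□
□□■■□□□□□
□□■v■□□□□
□□□■□■□□□
□□□□□■□□□
□□□■■□□□□
□□□□□□□□□
□□□□□□□□□
□□□□□□□□□
k=24  □□□□□□□□□
□□■■□□□□□
□□<■■□□□□
□□□■□■□□□
□□□□□■□□□
□□□■■□□□□
□□□□□□□□□
□□□□□□□□□
□□□□□□□□□
k=25  □□□□□□□□□
□□■■□□□□□
□□□■■□□□□
□□v■□■□□□
□□□□□■□□□
□□□■■□□□□
□□□□□□□□□
□□□□□□□□□
□□□□□□□□□
k=26  □□□□□□□□□
□□■■□□□□□
□□□■■□□□□
□<■■□■□□□
□□□□□■□□□
□□□■■□□□□
□□□□□□□□□
□□□□□□□□□
□□□□□□□□□
k=27  □□□□□□□□□
□□■■□□□□□
□^□■■□□□□
□■■■□■□□□
□□□□□■□□□
□□□■■□□□□
□□□□□□□□□
□□□□□□□□□
□□□□□□□□□
k=28  □□□□□□□□□
□□■■□□□□□
□■>■■□□□□
□■■■□■□□□
□□□□□■□□□
□□□■■□□□□
□□□□□□□□□
□□□□□□□□□
□□□□□□□□□
k=29  □□□□□□□□□
□□■■□□□□□
□■■■■□□□□
□■v■□■□□□
□□□□□■□□□
□□□■■□□□□
□□□□□□□□□
□□□□□□□□□
□□□□□□□□□
k=30  □□□□□□□□□
□□■■□□□□□
□■■■■□□□□
□■□>□■□□□
□□□□□■□□□
□□□■■□□□□
□□□□□□□□□
□□□□□□□□□
□□□□□□□□□
k=31  □□□□□□□□□
□□■■□□□□□
□■■^■□□□□
□■□□□■□□□
□□□□□■□□□
□□□■■□□□□
□□□□□□□□□
□□□□□□□□□
□□□□□□□□□
k=32  □□□□□□□□□
□□■■□□□□□
□■<□■□□□□
□■□□□■□□□
□□□□□■□□□
□□□■■□□□□
□□□□□□□□□
□□□□□□□□□
□□□□□□□□□
k=33  □□□□□□□□□
□□■■□□□□□
□■□□■□□□□
□■v□□■□□□
□□□□□■□□□
□□□■■□□□□
□□□□□□□□□
□□□□□□□□□
□□□□□□□□□
k=34  □□□□□□□□□
□□■■□□□□□
□■□□■□□□□
□<■□□■□□□
□□□□□■□□□
□□□■■□□□□
□□□□□□□□□
□□□□□□□□□
□□□□□□□□□
k=35  □□□□□□□□□
□□■■□□□□□
□■□□■□□□□
□□■□□■□□□
□v□□□■□□□
□□□■■□□□□
□□□□□□□□□
□□□□□□□□□
□□□□□□□□□
k=36  □□□□□□□□□
□□■■□□□□□
□■□□■□□□□
□□■□□■□□□
<■□□□■□□□
□□□■■□□□□
□□□□□□□□□
□□□□□□□□□
□□□□□□□□□
k=37  □□□□□□□□□
□□■■□□□□□
□■□□■□□□□
^□■□□■□□□
■■□□□■□□□
□□□■■□□□□
□□□□□□□□□
□□□□□□□□□
□□□□□□□□□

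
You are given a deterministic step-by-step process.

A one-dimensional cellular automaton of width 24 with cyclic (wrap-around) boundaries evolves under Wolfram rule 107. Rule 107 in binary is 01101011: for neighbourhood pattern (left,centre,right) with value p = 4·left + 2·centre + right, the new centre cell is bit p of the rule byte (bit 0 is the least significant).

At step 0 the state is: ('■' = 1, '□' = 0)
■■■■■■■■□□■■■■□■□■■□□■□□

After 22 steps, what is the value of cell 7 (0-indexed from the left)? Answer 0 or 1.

1

0) ■■■■■■■■□□■■■■□■□■■□□■□□
1) ■□□□□□□■□■■□□■■□■■■□■□□■
2) ■□■■■■■□■■■□■■■■■□■■□□■■
3) ■■■□□□■■■□■■■□□□■■■■□■■□
4) ■□■□■■■□■■■□■□■■■□□■■■■■
5) ■■□■■□■■■□■■□■■□■□■■□□□□
6) ■■■■■■■□■■■■■■■■□■■■□■■■
7) □□□□□□■■■□□□□□□■■■□■■■□□
8) ■■■■■■■□■□■■■■■■□■■■□■□■
9) □□□□□□■■□■■□□□□■■■□■■□■■
10) □■■■■■■■■■■□■■■■□■■■■■■■
11) ■■□□□□□□□□■■■□□■■■□□□□□■
12) □■□■■■■■■■■□■□■■□■□■■■■■
13) ■□■■□□□□□□■■□■■■■□■■□□□■
14) ■■■■□■■■■■■■■■□□■■■■□■■■
15) □□□■■■□□□□□□□■□■■□□■■■□□
16) ■■■■□■□■■■■■■□■■■□■■□■□■
17) □□□■■□■■□□□□■■■□■■■■■□■■
18) □■■■■■■■□■■■■□■■■□□□■■■■
19) ■■□□□□□■■■□□■■■□■□■■■□□■
20) □■□■■■■■□■□■■□■■□■■□■□■■
21) ■□■■□□□■■□■■■■■■■■■■□■■■
22) ■■■■□■■■■■■□□□□□□□□■■■□□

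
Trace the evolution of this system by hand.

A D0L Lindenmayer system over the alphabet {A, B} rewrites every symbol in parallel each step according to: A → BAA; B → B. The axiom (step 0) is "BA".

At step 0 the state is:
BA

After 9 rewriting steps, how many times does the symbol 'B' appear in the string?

step 0: BA
step 1: BBAA
step 2: BBBAABAA
step 3: BBBBAABAABBAABAA
step 4: BBBBBAABAABBAABAABBBAABAABBAABAA
step 5: BBBBBBAABAABBAABAABBBAABAABBAABAABBBBAABAABBAABAABBBAABAABBAABAA
step 6: BBBBBBBAABAABBAABAABBBAABAABBAABAABBBBAABAABBAABAABBBAABAA…AABAABBAABAABBBAABAABBAABAABBBBAABAABBAABAABBBAABAABBAABAA  (len 128)
step 7: BBBBBBBBAABAABBAABAABBBAABAABBAABAABBBBAABAABBAABAABBBAABA…AABAABBAABAABBBAABAABBAABAABBBBAABAABBAABAABBBAABAABBAABAA  (len 256)
step 8: BBBBBBBBBAABAABBAABAABBBAABAABBAABAABBBBAABAABBAABAABBBAAB…AABAABBAABAABBBAABAABBAABAABBBBAABAABBAABAABBBAABAABBAABAA  (len 512)
step 9: BBBBBBBBBBAABAABBAABAABBBAABAABBAABAABBBBAABAABBAABAABBBAA…AABAABBAABAABBBAABAABBAABAABBBBAABAABBAABAABBBAABAABBAABAA  (len 1024)

512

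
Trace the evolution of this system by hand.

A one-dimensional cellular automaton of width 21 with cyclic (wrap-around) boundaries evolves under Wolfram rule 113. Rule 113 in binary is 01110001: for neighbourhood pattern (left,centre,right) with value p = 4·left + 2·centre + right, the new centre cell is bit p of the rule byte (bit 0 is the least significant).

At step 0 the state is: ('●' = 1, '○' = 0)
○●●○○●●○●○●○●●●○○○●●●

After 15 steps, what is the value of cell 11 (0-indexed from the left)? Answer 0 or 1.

0

k=0  ○●●○○●●○●○●○●●●○○○●●●
k=1  ●○●●○○●●○●○●○○●●●○○○●
k=2  ●●○●●○○●●○●○●○○○●●●○○
k=3  ○●●○●●○○●●○●○●●○○○●●○
k=4  ○○●●○●●○○●●○●○●●●○○●●
k=5  ●○○●●○●●○○●●○●○○●●○○●
k=6  ●●○○●●○●●○○●●○●○○●●○○
k=7  ○●●○○●●○●●○○●●○●○○●●○
k=8  ○○●●○○●●○●●○○●●○●○○●●
k=9  ●○○●●○○●●○●●○○●●○●○○●
k=10  ●●○○●●○○●●○●●○○●●○●○○
k=11  ○●●○○●●○○●●○●●○○●●○●○
k=12  ○○●●○○●●○○●●○●●○○●●○●
k=13  ●○○●●○○●●○○●●○●●○○●●○
k=14  ○●○○●●○○●●○○●●○●●○○●●
k=15  ●○●○○●●○○●●○○●●○●●○○●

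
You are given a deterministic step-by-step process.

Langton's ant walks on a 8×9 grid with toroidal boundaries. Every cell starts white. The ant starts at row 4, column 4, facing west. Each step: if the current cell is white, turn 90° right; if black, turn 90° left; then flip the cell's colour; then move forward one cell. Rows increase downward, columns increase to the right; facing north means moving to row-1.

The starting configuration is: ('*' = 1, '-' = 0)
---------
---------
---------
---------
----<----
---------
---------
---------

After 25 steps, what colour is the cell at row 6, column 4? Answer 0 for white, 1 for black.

t=0: ---------
---------
---------
---------
----<----
---------
---------
---------
t=1: ---------
---------
---------
----^----
----*----
---------
---------
---------
t=2: ---------
---------
---------
----*>---
----*----
---------
---------
---------
t=3: ---------
---------
---------
----**---
----*v---
---------
---------
---------
t=4: ---------
---------
---------
----**---
----<*---
---------
---------
---------
t=5: ---------
---------
---------
----**---
-----*---
----v----
---------
---------
t=6: ---------
---------
---------
----**---
-----*---
---<*----
---------
---------
t=7: ---------
---------
---------
----**---
---^-*---
---**----
---------
---------
t=8: ---------
---------
---------
----**---
---*>*---
---**----
---------
---------
t=9: ---------
---------
---------
----**---
---***---
---*v----
---------
---------
t=10: ---------
---------
---------
----**---
---***---
---*->---
---------
---------
t=11: ---------
---------
---------
----**---
---***---
---*-*---
-----v---
---------
t=12: ---------
---------
---------
----**---
---***---
---*-*---
----<*---
---------
t=13: ---------
---------
---------
----**---
---***---
---*^*---
----**---
---------
t=14: ---------
---------
---------
----**---
---***---
---**>---
----**---
---------
t=15: ---------
---------
---------
----**---
---**^---
---**----
----**---
---------
t=16: ---------
---------
---------
----**---
---*<----
---**----
----**---
---------
t=17: ---------
---------
---------
----**---
---*-----
---*v----
----**---
---------
t=18: ---------
---------
---------
----**---
---*-----
---*->---
----**---
---------
t=19: ---------
---------
---------
----**---
---*-----
---*-*---
----*v---
---------
t=20: ---------
---------
---------
----**---
---*-----
---*-*---
----*->--
---------
t=21: ---------
---------
---------
----**---
---*-----
---*-*---
----*-*--
------v--
t=22: ---------
---------
---------
----**---
---*-----
---*-*---
----*-*--
-----<*--
t=23: ---------
---------
---------
----**---
---*-----
---*-*---
----*^*--
-----**--
t=24: ---------
---------
---------
----**---
---*-----
---*-*---
----**>--
-----**--
t=25: ---------
---------
---------
----**---
---*-----
---*-*^--
----**---
-----**--

1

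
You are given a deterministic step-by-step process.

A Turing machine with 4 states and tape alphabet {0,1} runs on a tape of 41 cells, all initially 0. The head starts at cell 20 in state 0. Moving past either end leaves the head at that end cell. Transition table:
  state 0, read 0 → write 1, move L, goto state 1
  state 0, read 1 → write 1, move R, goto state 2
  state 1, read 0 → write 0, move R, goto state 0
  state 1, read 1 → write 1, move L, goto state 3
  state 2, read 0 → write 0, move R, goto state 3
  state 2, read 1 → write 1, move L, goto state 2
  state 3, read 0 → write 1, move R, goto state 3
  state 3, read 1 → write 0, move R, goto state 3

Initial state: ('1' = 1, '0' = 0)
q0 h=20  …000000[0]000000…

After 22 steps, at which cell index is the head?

[0] q0 h=20  …000000[0]000000…
[1] q1 h=19  …000000[0]100000…
[2] q0 h=20  …000000[1]000000…
[3] q2 h=21  …000001[0]000000…
[4] q3 h=22  …000010[0]000000…
[5] q3 h=23  …000101[0]000000…
[6] q3 h=24  …001011[0]000000…
[7] q3 h=25  …010111[0]000000…
[8] q3 h=26  …101111[0]000000…
[9] q3 h=27  …011111[0]000000…
[10] q3 h=28  …111111[0]000000…
[11] q3 h=29  …111111[0]000000…
[12] q3 h=30  …111111[0]000000…
[13] q3 h=31  …111111[0]000000…
[14] q3 h=32  …111111[0]000000…
[15] q3 h=33  …111111[0]000000…
[16] q3 h=34  …111111[0]000000|
[17] q3 h=35  …111111[0]00000|
[18] q3 h=36  …111111[0]0000|
[19] q3 h=37  …111111[0]000|
[20] q3 h=38  …111111[0]00|
[21] q3 h=39  …111111[0]0|
[22] q3 h=40  …111111[0]|

40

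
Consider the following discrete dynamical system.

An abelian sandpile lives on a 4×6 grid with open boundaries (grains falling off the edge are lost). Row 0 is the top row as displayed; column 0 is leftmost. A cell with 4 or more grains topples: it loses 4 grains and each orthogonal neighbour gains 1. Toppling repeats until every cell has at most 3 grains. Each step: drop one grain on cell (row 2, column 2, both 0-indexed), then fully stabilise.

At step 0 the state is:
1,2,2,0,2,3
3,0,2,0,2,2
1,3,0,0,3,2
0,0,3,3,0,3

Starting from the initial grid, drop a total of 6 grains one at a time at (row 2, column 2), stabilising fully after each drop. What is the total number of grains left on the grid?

41

k=0  1,2,2,0,2,3
3,0,2,0,2,2
1,3,0,0,3,2
0,0,3,3,0,3
k=1  1,2,2,0,2,3
3,0,2,0,2,2
1,3,1,0,3,2
0,0,3,3,0,3
k=2  1,2,2,0,2,3
3,0,2,0,2,2
1,3,2,0,3,2
0,0,3,3,0,3
k=3  1,2,2,0,2,3
3,0,2,0,2,2
1,3,3,0,3,2
0,0,3,3,0,3
k=4  1,2,2,0,2,3
3,1,3,0,2,2
2,0,2,2,3,2
0,2,1,0,1,3
k=5  1,2,2,0,2,3
3,1,3,0,2,2
2,0,3,2,3,2
0,2,1,0,1,3
k=6  1,2,3,0,2,3
3,2,0,1,2,2
2,1,1,3,3,2
0,2,2,0,1,3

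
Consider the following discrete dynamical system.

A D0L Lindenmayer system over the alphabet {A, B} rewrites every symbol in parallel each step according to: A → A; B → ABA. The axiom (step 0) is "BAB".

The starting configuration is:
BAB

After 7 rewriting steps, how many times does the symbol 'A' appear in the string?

step 0: BAB
step 1: ABAAABA
step 2: AABAAAAABAA
step 3: AAABAAAAAAABAAA
step 4: AAAABAAAAAAAAABAAAA
step 5: AAAAABAAAAAAAAAAABAAAAA
step 6: AAAAAABAAAAAAAAAAAAABAAAAAA
step 7: AAAAAAABAAAAAAAAAAAAAAABAAAAAAA

29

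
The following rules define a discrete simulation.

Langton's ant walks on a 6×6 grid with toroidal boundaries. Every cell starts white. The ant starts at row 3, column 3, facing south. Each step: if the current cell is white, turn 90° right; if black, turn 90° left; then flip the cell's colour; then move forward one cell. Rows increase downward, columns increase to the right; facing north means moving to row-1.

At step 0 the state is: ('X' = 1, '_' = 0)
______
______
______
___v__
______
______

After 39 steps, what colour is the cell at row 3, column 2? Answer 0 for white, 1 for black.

1

0) ______
______
______
___v__
______
______
1) ______
______
______
__<X__
______
______
2) ______
______
__^___
__XX__
______
______
3) ______
______
__X>__
__XX__
______
______
4) ______
______
__XX__
__Xv__
______
______
5) ______
______
__XX__
__X_>_
______
______
6) ______
______
__XX__
__X_X_
____v_
______
7) ______
______
__XX__
__X_X_
___<X_
______
8) ______
______
__XX__
__X^X_
___XX_
______
9) ______
______
__XX__
__XX>_
___XX_
______
10) ______
______
__XX^_
__XX__
___XX_
______
11) ______
______
__XXX>
__XX__
___XX_
______
12) ______
______
__XXXX
__XX_v
___XX_
______
13) ______
______
__XXXX
__XX<X
___XX_
______
14) ______
______
__XX^X
__XXXX
___XX_
______
15) ______
______
__X<_X
__XXXX
___XX_
______
16) ______
______
__X__X
__XvXX
___XX_
______
17) ______
______
__X__X
__X_>X
___XX_
______
18) ______
______
__X_^X
__X__X
___XX_
______
19) ______
______
__X_X>
__X__X
___XX_
______
20) ______
_____^
__X_X_
__X__X
___XX_
______
21) ______
>____X
__X_X_
__X__X
___XX_
______
22) ______
X____X
v_X_X_
__X__X
___XX_
______
23) ______
X____X
X_X_X<
__X__X
___XX_
______
24) ______
X____^
X_X_XX
__X__X
___XX_
______
25) ______
X___<_
X_X_XX
__X__X
___XX_
______
26) ____^_
X___X_
X_X_XX
__X__X
___XX_
______
27) ____X>
X___X_
X_X_XX
__X__X
___XX_
______
28) ____XX
X___Xv
X_X_XX
__X__X
___XX_
______
29) ____XX
X___<X
X_X_XX
__X__X
___XX_
______
30) ____XX
X____X
X_X_vX
__X__X
___XX_
______
31) ____XX
X____X
X_X__>
__X__X
___XX_
______
32) ____XX
X____^
X_X___
__X__X
___XX_
______
33) ____XX
X___<_
X_X___
__X__X
___XX_
______
34) ____^X
X___X_
X_X___
__X__X
___XX_
______
35) ___<_X
X___X_
X_X___
__X__X
___XX_
______
36) ___X_X
X___X_
X_X___
__X__X
___XX_
___^__
37) ___X_X
X___X_
X_X___
__X__X
___XX_
___X>_
38) ___XvX
X___X_
X_X___
__X__X
___XX_
___XX_
39) ___<XX
X___X_
X_X___
__X__X
___XX_
___XX_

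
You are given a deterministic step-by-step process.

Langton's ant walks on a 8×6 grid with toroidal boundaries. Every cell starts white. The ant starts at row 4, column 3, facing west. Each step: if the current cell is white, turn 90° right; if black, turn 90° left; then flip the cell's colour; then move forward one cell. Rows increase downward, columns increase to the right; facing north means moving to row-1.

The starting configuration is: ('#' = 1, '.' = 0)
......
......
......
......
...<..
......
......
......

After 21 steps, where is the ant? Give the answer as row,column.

[0] ......
......
......
......
...<..
......
......
......
[1] ......
......
......
...^..
...#..
......
......
......
[2] ......
......
......
...#>.
...#..
......
......
......
[3] ......
......
......
...##.
...#v.
......
......
......
[4] ......
......
......
...##.
...<#.
......
......
......
[5] ......
......
......
...##.
....#.
...v..
......
......
[6] ......
......
......
...##.
....#.
..<#..
......
......
[7] ......
......
......
...##.
..^.#.
..##..
......
......
[8] ......
......
......
...##.
..#>#.
..##..
......
......
[9] ......
......
......
...##.
..###.
..#v..
......
......
[10] ......
......
......
...##.
..###.
..#.>.
......
......
[11] ......
......
......
...##.
..###.
..#.#.
....v.
......
[12] ......
......
......
...##.
..###.
..#.#.
...<#.
......
[13] ......
......
......
...##.
..###.
..#^#.
...##.
......
[14] ......
......
......
...##.
..###.
..##>.
...##.
......
[15] ......
......
......
...##.
..##^.
..##..
...##.
......
[16] ......
......
......
...##.
..#<..
..##..
...##.
......
[17] ......
......
......
...##.
..#...
..#v..
...##.
......
[18] ......
......
......
...##.
..#...
..#.>.
...##.
......
[19] ......
......
......
...##.
..#...
..#.#.
...#v.
......
[20] ......
......
......
...##.
..#...
..#.#.
...#.>
......
[21] ......
......
......
...##.
..#...
..#.#.
...#.#
.....v

7,5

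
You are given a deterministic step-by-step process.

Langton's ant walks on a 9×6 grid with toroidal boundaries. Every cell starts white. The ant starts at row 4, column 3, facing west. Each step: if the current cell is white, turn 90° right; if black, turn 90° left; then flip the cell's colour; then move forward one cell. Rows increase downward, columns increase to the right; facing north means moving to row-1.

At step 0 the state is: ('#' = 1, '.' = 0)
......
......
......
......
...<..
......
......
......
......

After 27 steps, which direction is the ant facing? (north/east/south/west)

[0] ......
......
......
......
...<..
......
......
......
......
[1] ......
......
......
...^..
...#..
......
......
......
......
[2] ......
......
......
...#>.
...#..
......
......
......
......
[3] ......
......
......
...##.
...#v.
......
......
......
......
[4] ......
......
......
...##.
...<#.
......
......
......
......
[5] ......
......
......
...##.
....#.
...v..
......
......
......
[6] ......
......
......
...##.
....#.
..<#..
......
......
......
[7] ......
......
......
...##.
..^.#.
..##..
......
......
......
[8] ......
......
......
...##.
..#>#.
..##..
......
......
......
[9] ......
......
......
...##.
..###.
..#v..
......
......
......
[10] ......
......
......
...##.
..###.
..#.>.
......
......
......
[11] ......
......
......
...##.
..###.
..#.#.
....v.
......
......
[12] ......
......
......
...##.
..###.
..#.#.
...<#.
......
......
[13] ......
......
......
...##.
..###.
..#^#.
...##.
......
......
[14] ......
......
......
...##.
..###.
..##>.
...##.
......
......
[15] ......
......
......
...##.
..##^.
..##..
...##.
......
......
[16] ......
......
......
...##.
..#<..
..##..
...##.
......
......
[17] ......
......
......
...##.
..#...
..#v..
...##.
......
......
[18] ......
......
......
...##.
..#...
..#.>.
...##.
......
......
[19] ......
......
......
...##.
..#...
..#.#.
...#v.
......
......
[20] ......
......
......
...##.
..#...
..#.#.
...#.>
......
......
[21] ......
......
......
...##.
..#...
..#.#.
...#.#
.....v
......
[22] ......
......
......
...##.
..#...
..#.#.
...#.#
....<#
......
[23] ......
......
......
...##.
..#...
..#.#.
...#^#
....##
......
[24] ......
......
......
...##.
..#...
..#.#.
...##>
....##
......
[25] ......
......
......
...##.
..#...
..#.#^
...##.
....##
......
[26] ......
......
......
...##.
..#...
>.#.##
...##.
....##
......
[27] ......
......
......
...##.
..#...
#.#.##
v..##.
....##
......

south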